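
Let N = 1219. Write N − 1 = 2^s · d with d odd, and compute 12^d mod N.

1219 − 1 = 1218 = 2^1 · 609, so d = 609.
12^1 ≡ 12 (mod 1219)
12^2 ≡ 12^2 = 144 ≡ 144 (mod 1219)
12^4 ≡ 144^2 = 20736 ≡ 13 (mod 1219)
12^8 ≡ 13^2 = 169 ≡ 169 (mod 1219)
12^16 ≡ 169^2 = 28561 ≡ 524 (mod 1219)
12^32 ≡ 524^2 = 274576 ≡ 301 (mod 1219)
12^64 ≡ 301^2 = 90601 ≡ 395 (mod 1219)
12^128 ≡ 395^2 = 156025 ≡ 1212 (mod 1219)
12^256 ≡ 1212^2 = 1468944 ≡ 49 (mod 1219)
12^512 ≡ 49^2 = 2401 ≡ 1182 (mod 1219)
609 = 512 + 64 + 32 + 1 in binary powers of 2.
So 12^609 ≡ 1182 · 395 · 301 · 12 ≡ 634 (mod 1219).
Squaring chain: 634; never reaches −1, so base 12 is a Miller–Rabin witness that 1219 is composite.

634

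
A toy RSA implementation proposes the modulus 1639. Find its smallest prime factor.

11

1639 is odd.
Digit sum 19, not divisible by 3.
Ends in 9: not divisible by 5.
7: 1639 = 7·234 + 1
11: 1639 = 11·149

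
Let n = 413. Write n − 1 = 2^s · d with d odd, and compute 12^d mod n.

413 − 1 = 412 = 2^2 · 103, so d = 103.
12^1 ≡ 12 (mod 413)
12^2 ≡ 12^2 = 144 ≡ 144 (mod 413)
12^4 ≡ 144^2 = 20736 ≡ 86 (mod 413)
12^8 ≡ 86^2 = 7396 ≡ 375 (mod 413)
12^16 ≡ 375^2 = 140625 ≡ 205 (mod 413)
12^32 ≡ 205^2 = 42025 ≡ 312 (mod 413)
12^64 ≡ 312^2 = 97344 ≡ 289 (mod 413)
103 = 64 + 32 + 4 + 2 + 1 in binary powers of 2.
So 12^103 ≡ 289 · 312 · 86 · 144 · 12 ≡ 264 (mod 413).
Squaring chain: 264 → 312; never reaches −1, so base 12 is a Miller–Rabin witness that 413 is composite.

264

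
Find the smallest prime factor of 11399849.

11399849 is odd.
Digit sum 44, not divisible by 3.
Ends in 9: not divisible by 5.
7: 11399849 = 7·1628549 + 6
11: 11399849 = 11·1036349 + 10
13: 11399849 = 13·876911 + 6
17: 11399849 = 17·670579 + 6
19: 11399849 = 19·599992 + 1
23: 11399849 = 23·495645 + 14
29: 11399849 = 29·393098 + 7
31: 11399849 = 31·367737 + 2
37: 11399849 = 37·308104 + 1
41: 11399849 = 41·278045 + 4
43: 11399849 = 43·265112 + 33
47: 11399849 = 47·242549 + 46
53: 11399849 = 53·215091 + 26
59: 11399849 = 59·193217 + 46
61: 11399849 = 61·186882 + 47
67: 11399849 = 67·170147

67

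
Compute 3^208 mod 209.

3^1 ≡ 3 (mod 209)
3^2 ≡ 3^2 = 9 ≡ 9 (mod 209)
3^4 ≡ 9^2 = 81 ≡ 81 (mod 209)
3^8 ≡ 81^2 = 6561 ≡ 82 (mod 209)
3^16 ≡ 82^2 = 6724 ≡ 36 (mod 209)
3^32 ≡ 36^2 = 1296 ≡ 42 (mod 209)
3^64 ≡ 42^2 = 1764 ≡ 92 (mod 209)
3^128 ≡ 92^2 = 8464 ≡ 104 (mod 209)
208 = 128 + 64 + 16 in binary powers of 2.
So 3^208 ≡ 104 · 92 · 36 ≡ 16 (mod 209).
Since 16 ≠ 1, base 3 is a Fermat witness: 209 is composite.

16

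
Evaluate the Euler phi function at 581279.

548856

Factor: 581279 = 23 · 127 · 199.
φ(581279) = (23−1) · (127−1) · (199−1) = 22 · 126 · 198 = 548856.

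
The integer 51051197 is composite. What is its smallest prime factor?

97

51051197 is odd.
Digit sum 29, not divisible by 3.
Ends in 7: not divisible by 5.
7: 51051197 = 7·7293028 + 1
11: 51051197 = 11·4641017 + 10
13: 51051197 = 13·3927015 + 2
17: 51051197 = 17·3003011 + 10
19: 51051197 = 19·2686905 + 2
23: 51051197 = 23·2219617 + 6
29: 51051197 = 29·1760386 + 3
31: 51051197 = 31·1646812 + 25
37: 51051197 = 37·1379762 + 3
41: 51051197 = 41·1245151 + 6
43: 51051197 = 43·1187237 + 6
47: 51051197 = 47·1086195 + 32
53: 51051197 = 53·963230 + 7
59: 51051197 = 59·865274 + 31
61: 51051197 = 61·836904 + 53
67: 51051197 = 67·761958 + 11
71: 51051197 = 71·719030 + 67
73: 51051197 = 73·699331 + 34
79: 51051197 = 79·646217 + 54
83: 51051197 = 83·615074 + 55
89: 51051197 = 89·573608 + 85
97: 51051197 = 97·526301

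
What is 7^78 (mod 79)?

1

7^1 ≡ 7 (mod 79)
7^2 ≡ 7^2 = 49 ≡ 49 (mod 79)
7^4 ≡ 49^2 = 2401 ≡ 31 (mod 79)
7^8 ≡ 31^2 = 961 ≡ 13 (mod 79)
7^16 ≡ 13^2 = 169 ≡ 11 (mod 79)
7^32 ≡ 11^2 = 121 ≡ 42 (mod 79)
7^64 ≡ 42^2 = 1764 ≡ 26 (mod 79)
78 = 64 + 8 + 4 + 2 in binary powers of 2.
So 7^78 ≡ 26 · 13 · 31 · 49 ≡ 1 (mod 79).
Since the result is 1, base 7 gives no evidence that 79 is composite.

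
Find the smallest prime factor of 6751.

6751 is odd.
Digit sum 19, not divisible by 3.
Ends in 1: not divisible by 5.
7: 6751 = 7·964 + 3
11: 6751 = 11·613 + 8
13: 6751 = 13·519 + 4
17: 6751 = 17·397 + 2
19: 6751 = 19·355 + 6
23: 6751 = 23·293 + 12
29: 6751 = 29·232 + 23
31: 6751 = 31·217 + 24
37: 6751 = 37·182 + 17
41: 6751 = 41·164 + 27
43: 6751 = 43·157

43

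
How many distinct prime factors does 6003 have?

6003 = 3^2 · 667
667 = 23 · 29
6003 = 3^2 · 23 · 29, which has 3 distinct prime factors.

3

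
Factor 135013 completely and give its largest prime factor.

135013 = 37 · 3649
3649 = 41 · 89
89 is prime.
So 135013 = 37 · 41 · 89; the largest prime factor is 89.

89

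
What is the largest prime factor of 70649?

70649 = 31 · 2279
2279 = 43 · 53
53 is prime.
So 70649 = 31 · 43 · 53; the largest prime factor is 53.

53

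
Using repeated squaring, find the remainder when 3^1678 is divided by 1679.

430

3^1 ≡ 3 (mod 1679)
3^2 ≡ 3^2 = 9 ≡ 9 (mod 1679)
3^4 ≡ 9^2 = 81 ≡ 81 (mod 1679)
3^8 ≡ 81^2 = 6561 ≡ 1524 (mod 1679)
3^16 ≡ 1524^2 = 2322576 ≡ 519 (mod 1679)
3^32 ≡ 519^2 = 269361 ≡ 721 (mod 1679)
3^64 ≡ 721^2 = 519841 ≡ 1030 (mod 1679)
3^128 ≡ 1030^2 = 1060900 ≡ 1451 (mod 1679)
3^256 ≡ 1451^2 = 2105401 ≡ 1614 (mod 1679)
3^512 ≡ 1614^2 = 2604996 ≡ 867 (mod 1679)
3^1024 ≡ 867^2 = 751689 ≡ 1176 (mod 1679)
1678 = 1024 + 512 + 128 + 8 + 4 + 2 in binary powers of 2.
So 3^1678 ≡ 1176 · 867 · 1451 · 1524 · 81 · 9 ≡ 430 (mod 1679).
Since 430 ≠ 1, base 3 is a Fermat witness: 1679 is composite.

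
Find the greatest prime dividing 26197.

26197 = 17 · 1541
1541 = 23 · 67
67 is prime.
So 26197 = 17 · 23 · 67; the largest prime factor is 67.

67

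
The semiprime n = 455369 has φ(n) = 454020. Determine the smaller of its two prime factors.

659

φ(n) = (p−1)(q−1) = n − (p+q) + 1, so p + q = 455369 − 454020 + 1 = 1350.
p and q are the roots of t² − 1350t + 455369 = 0.
Discriminant: 1350² − 4·455369 = 1822500 − 1821476 = 1024; √1024 = 32.
q = (1350 − 32)/2 = 659, p = (1350 + 32)/2 = 691.
Check: 659 · 691 = 455369.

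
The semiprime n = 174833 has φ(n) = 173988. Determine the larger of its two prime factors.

487

φ(n) = (p−1)(q−1) = n − (p+q) + 1, so p + q = 174833 − 173988 + 1 = 846.
p and q are the roots of t² − 846t + 174833 = 0.
Discriminant: 846² − 4·174833 = 715716 − 699332 = 16384; √16384 = 128.
q = (846 − 128)/2 = 359, p = (846 + 128)/2 = 487.
Check: 359 · 487 = 174833.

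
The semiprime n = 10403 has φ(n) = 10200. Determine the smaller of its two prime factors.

φ(n) = (p−1)(q−1) = n − (p+q) + 1, so p + q = 10403 − 10200 + 1 = 204.
p and q are the roots of t² − 204t + 10403 = 0.
Discriminant: 204² − 4·10403 = 41616 − 41612 = 4; √4 = 2.
q = (204 − 2)/2 = 101, p = (204 + 2)/2 = 103.
Check: 101 · 103 = 10403.

101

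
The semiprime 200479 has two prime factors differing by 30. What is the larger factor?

Since p = q + 30, we have 200479 = q(q + 30), so q² + 30q − 200479 = 0.
Discriminant: 30² + 4·200479 = 900 + 801916 = 802816; √802816 = 896.
q = (−30 + 896)/2 = 433, and p = q + 30 = 463.
Check: 433 · 463 = 200479.

463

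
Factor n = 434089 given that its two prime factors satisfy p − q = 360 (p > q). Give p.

863

Since p = q + 360, we have 434089 = q(q + 360), so q² + 360q − 434089 = 0.
Discriminant: 360² + 4·434089 = 129600 + 1736356 = 1865956; √1865956 = 1366.
q = (−360 + 1366)/2 = 503, and p = q + 360 = 863.
Check: 503 · 863 = 434089.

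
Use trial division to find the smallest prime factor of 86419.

86419 is odd.
Digit sum 28, not divisible by 3.
Ends in 9: not divisible by 5.
7: 86419 = 7·12345 + 4
11: 86419 = 11·7856 + 3
13: 86419 = 13·6647 + 8
17: 86419 = 17·5083 + 8
19: 86419 = 19·4548 + 7
23: 86419 = 23·3757 + 8
29: 86419 = 29·2979 + 28
31: 86419 = 31·2787 + 22
37: 86419 = 37·2335 + 24
41: 86419 = 41·2107 + 32
43: 86419 = 43·2009 + 32
47: 86419 = 47·1838 + 33
53: 86419 = 53·1630 + 29
59: 86419 = 59·1464 + 43
61: 86419 = 61·1416 + 43
67: 86419 = 67·1289 + 56
71: 86419 = 71·1217 + 12
73: 86419 = 73·1183 + 60
79: 86419 = 79·1093 + 72
83: 86419 = 83·1041 + 16
89: 86419 = 89·971

89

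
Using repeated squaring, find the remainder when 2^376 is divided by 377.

2^1 ≡ 2 (mod 377)
2^2 ≡ 2^2 = 4 ≡ 4 (mod 377)
2^4 ≡ 4^2 = 16 ≡ 16 (mod 377)
2^8 ≡ 16^2 = 256 ≡ 256 (mod 377)
2^16 ≡ 256^2 = 65536 ≡ 315 (mod 377)
2^32 ≡ 315^2 = 99225 ≡ 74 (mod 377)
2^64 ≡ 74^2 = 5476 ≡ 198 (mod 377)
2^128 ≡ 198^2 = 39204 ≡ 373 (mod 377)
2^256 ≡ 373^2 = 139129 ≡ 16 (mod 377)
376 = 256 + 64 + 32 + 16 + 8 in binary powers of 2.
So 2^376 ≡ 16 · 198 · 74 · 315 · 256 ≡ 94 (mod 377).
Since 94 ≠ 1, base 2 is a Fermat witness: 377 is composite.

94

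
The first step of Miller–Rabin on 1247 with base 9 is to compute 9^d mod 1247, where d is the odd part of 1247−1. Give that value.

608

1247 − 1 = 1246 = 2^1 · 623, so d = 623.
9^1 ≡ 9 (mod 1247)
9^2 ≡ 9^2 = 81 ≡ 81 (mod 1247)
9^4 ≡ 81^2 = 6561 ≡ 326 (mod 1247)
9^8 ≡ 326^2 = 106276 ≡ 281 (mod 1247)
9^16 ≡ 281^2 = 78961 ≡ 400 (mod 1247)
9^32 ≡ 400^2 = 160000 ≡ 384 (mod 1247)
9^64 ≡ 384^2 = 147456 ≡ 310 (mod 1247)
9^128 ≡ 310^2 = 96100 ≡ 81 (mod 1247)
9^256 ≡ 81^2 = 6561 ≡ 326 (mod 1247)
9^512 ≡ 326^2 = 106276 ≡ 281 (mod 1247)
623 = 512 + 64 + 32 + 8 + 4 + 2 + 1 in binary powers of 2.
So 9^623 ≡ 281 · 310 · 384 · 281 · 326 · 81 · 9 ≡ 608 (mod 1247).
Squaring chain: 608; never reaches −1, so base 9 is a Miller–Rabin witness that 1247 is composite.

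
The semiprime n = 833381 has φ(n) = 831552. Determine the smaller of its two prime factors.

φ(n) = (p−1)(q−1) = n − (p+q) + 1, so p + q = 833381 − 831552 + 1 = 1830.
p and q are the roots of t² − 1830t + 833381 = 0.
Discriminant: 1830² − 4·833381 = 3348900 − 3333524 = 15376; √15376 = 124.
q = (1830 − 124)/2 = 853, p = (1830 + 124)/2 = 977.
Check: 853 · 977 = 833381.

853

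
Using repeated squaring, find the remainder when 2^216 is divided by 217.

64

2^1 ≡ 2 (mod 217)
2^2 ≡ 2^2 = 4 ≡ 4 (mod 217)
2^4 ≡ 4^2 = 16 ≡ 16 (mod 217)
2^8 ≡ 16^2 = 256 ≡ 39 (mod 217)
2^16 ≡ 39^2 = 1521 ≡ 2 (mod 217)
2^32 ≡ 2^2 = 4 ≡ 4 (mod 217)
2^64 ≡ 4^2 = 16 ≡ 16 (mod 217)
2^128 ≡ 16^2 = 256 ≡ 39 (mod 217)
216 = 128 + 64 + 16 + 8 in binary powers of 2.
So 2^216 ≡ 39 · 16 · 2 · 39 ≡ 64 (mod 217).
Since 64 ≠ 1, base 2 is a Fermat witness: 217 is composite.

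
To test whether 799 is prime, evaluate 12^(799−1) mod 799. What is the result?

780

12^1 ≡ 12 (mod 799)
12^2 ≡ 12^2 = 144 ≡ 144 (mod 799)
12^4 ≡ 144^2 = 20736 ≡ 761 (mod 799)
12^8 ≡ 761^2 = 579121 ≡ 645 (mod 799)
12^16 ≡ 645^2 = 416025 ≡ 545 (mod 799)
12^32 ≡ 545^2 = 297025 ≡ 596 (mod 799)
12^64 ≡ 596^2 = 355216 ≡ 460 (mod 799)
12^128 ≡ 460^2 = 211600 ≡ 664 (mod 799)
12^256 ≡ 664^2 = 440896 ≡ 647 (mod 799)
12^512 ≡ 647^2 = 418609 ≡ 732 (mod 799)
798 = 512 + 256 + 16 + 8 + 4 + 2 in binary powers of 2.
So 12^798 ≡ 732 · 647 · 545 · 645 · 761 · 144 ≡ 780 (mod 799).
Since 780 ≠ 1, base 12 is a Fermat witness: 799 is composite.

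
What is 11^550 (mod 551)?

410

11^1 ≡ 11 (mod 551)
11^2 ≡ 11^2 = 121 ≡ 121 (mod 551)
11^4 ≡ 121^2 = 14641 ≡ 315 (mod 551)
11^8 ≡ 315^2 = 99225 ≡ 45 (mod 551)
11^16 ≡ 45^2 = 2025 ≡ 372 (mod 551)
11^32 ≡ 372^2 = 138384 ≡ 83 (mod 551)
11^64 ≡ 83^2 = 6889 ≡ 277 (mod 551)
11^128 ≡ 277^2 = 76729 ≡ 140 (mod 551)
11^256 ≡ 140^2 = 19600 ≡ 315 (mod 551)
11^512 ≡ 315^2 = 99225 ≡ 45 (mod 551)
550 = 512 + 32 + 4 + 2 in binary powers of 2.
So 11^550 ≡ 45 · 83 · 315 · 121 ≡ 410 (mod 551).
Since 410 ≠ 1, base 11 is a Fermat witness: 551 is composite.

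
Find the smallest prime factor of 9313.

67

9313 is odd.
Digit sum 16, not divisible by 3.
Ends in 3: not divisible by 5.
7: 9313 = 7·1330 + 3
11: 9313 = 11·846 + 7
13: 9313 = 13·716 + 5
17: 9313 = 17·547 + 14
19: 9313 = 19·490 + 3
23: 9313 = 23·404 + 21
29: 9313 = 29·321 + 4
31: 9313 = 31·300 + 13
37: 9313 = 37·251 + 26
41: 9313 = 41·227 + 6
43: 9313 = 43·216 + 25
47: 9313 = 47·198 + 7
53: 9313 = 53·175 + 38
59: 9313 = 59·157 + 50
61: 9313 = 61·152 + 41
67: 9313 = 67·139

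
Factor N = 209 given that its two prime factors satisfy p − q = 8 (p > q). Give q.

11

Since p = q + 8, we have 209 = q(q + 8), so q² + 8q − 209 = 0.
Discriminant: 8² + 4·209 = 64 + 836 = 900; √900 = 30.
q = (−8 + 30)/2 = 11, and p = q + 8 = 19.
Check: 11 · 19 = 209.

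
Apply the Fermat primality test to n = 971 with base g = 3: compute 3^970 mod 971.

3^1 ≡ 3 (mod 971)
3^2 ≡ 3^2 = 9 ≡ 9 (mod 971)
3^4 ≡ 9^2 = 81 ≡ 81 (mod 971)
3^8 ≡ 81^2 = 6561 ≡ 735 (mod 971)
3^16 ≡ 735^2 = 540225 ≡ 349 (mod 971)
3^32 ≡ 349^2 = 121801 ≡ 426 (mod 971)
3^64 ≡ 426^2 = 181476 ≡ 870 (mod 971)
3^128 ≡ 870^2 = 756900 ≡ 491 (mod 971)
3^256 ≡ 491^2 = 241081 ≡ 273 (mod 971)
3^512 ≡ 273^2 = 74529 ≡ 733 (mod 971)
970 = 512 + 256 + 128 + 64 + 8 + 2 in binary powers of 2.
So 3^970 ≡ 733 · 273 · 491 · 870 · 735 · 9 ≡ 1 (mod 971).
Since the result is 1, base 3 gives no evidence that 971 is composite.

1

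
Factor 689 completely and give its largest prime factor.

689 = 13 · 53
53 is prime.
So 689 = 13 · 53; the largest prime factor is 53.

53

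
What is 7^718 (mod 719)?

7^1 ≡ 7 (mod 719)
7^2 ≡ 7^2 = 49 ≡ 49 (mod 719)
7^4 ≡ 49^2 = 2401 ≡ 244 (mod 719)
7^8 ≡ 244^2 = 59536 ≡ 578 (mod 719)
7^16 ≡ 578^2 = 334084 ≡ 468 (mod 719)
7^32 ≡ 468^2 = 219024 ≡ 448 (mod 719)
7^64 ≡ 448^2 = 200704 ≡ 103 (mod 719)
7^128 ≡ 103^2 = 10609 ≡ 543 (mod 719)
7^256 ≡ 543^2 = 294849 ≡ 59 (mod 719)
7^512 ≡ 59^2 = 3481 ≡ 605 (mod 719)
718 = 512 + 128 + 64 + 8 + 4 + 2 in binary powers of 2.
So 7^718 ≡ 605 · 543 · 103 · 578 · 244 · 49 ≡ 1 (mod 719).
Since the result is 1, base 7 gives no evidence that 719 is composite.

1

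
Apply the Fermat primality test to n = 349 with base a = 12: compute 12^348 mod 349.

12^1 ≡ 12 (mod 349)
12^2 ≡ 12^2 = 144 ≡ 144 (mod 349)
12^4 ≡ 144^2 = 20736 ≡ 145 (mod 349)
12^8 ≡ 145^2 = 21025 ≡ 85 (mod 349)
12^16 ≡ 85^2 = 7225 ≡ 245 (mod 349)
12^32 ≡ 245^2 = 60025 ≡ 346 (mod 349)
12^64 ≡ 346^2 = 119716 ≡ 9 (mod 349)
12^128 ≡ 9^2 = 81 ≡ 81 (mod 349)
12^256 ≡ 81^2 = 6561 ≡ 279 (mod 349)
348 = 256 + 64 + 16 + 8 + 4 in binary powers of 2.
So 12^348 ≡ 279 · 9 · 245 · 85 · 145 ≡ 1 (mod 349).
Since the result is 1, base 12 gives no evidence that 349 is composite.

1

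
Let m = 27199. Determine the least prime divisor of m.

27199 is odd.
Digit sum 28, not divisible by 3.
Ends in 9: not divisible by 5.
7: 27199 = 7·3885 + 4
11: 27199 = 11·2472 + 7
13: 27199 = 13·2092 + 3
17: 27199 = 17·1599 + 16
19: 27199 = 19·1431 + 10
23: 27199 = 23·1182 + 13
29: 27199 = 29·937 + 26
31: 27199 = 31·877 + 12
37: 27199 = 37·735 + 4
41: 27199 = 41·663 + 16
43: 27199 = 43·632 + 23
47: 27199 = 47·578 + 33
53: 27199 = 53·513 + 10
59: 27199 = 59·461

59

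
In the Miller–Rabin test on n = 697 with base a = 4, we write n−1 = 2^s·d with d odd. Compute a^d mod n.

697 − 1 = 696 = 2^3 · 87, so d = 87.
4^1 ≡ 4 (mod 697)
4^2 ≡ 4^2 = 16 ≡ 16 (mod 697)
4^4 ≡ 16^2 = 256 ≡ 256 (mod 697)
4^8 ≡ 256^2 = 65536 ≡ 18 (mod 697)
4^16 ≡ 18^2 = 324 ≡ 324 (mod 697)
4^32 ≡ 324^2 = 104976 ≡ 426 (mod 697)
4^64 ≡ 426^2 = 181476 ≡ 256 (mod 697)
87 = 64 + 16 + 4 + 2 + 1 in binary powers of 2.
So 4^87 ≡ 256 · 324 · 256 · 16 · 4 ≡ 353 (mod 697).
Squaring chain: 353 → 543 → 18; never reaches −1, so base 4 is a Miller–Rabin witness that 697 is composite.

353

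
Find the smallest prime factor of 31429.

31429 is odd.
Digit sum 19, not divisible by 3.
Ends in 9: not divisible by 5.
7: 31429 = 7·4489 + 6
11: 31429 = 11·2857 + 2
13: 31429 = 13·2417 + 8
17: 31429 = 17·1848 + 13
19: 31429 = 19·1654 + 3
23: 31429 = 23·1366 + 11
29: 31429 = 29·1083 + 22
31: 31429 = 31·1013 + 26
37: 31429 = 37·849 + 16
41: 31429 = 41·766 + 23
43: 31429 = 43·730 + 39
47: 31429 = 47·668 + 33
53: 31429 = 53·593

53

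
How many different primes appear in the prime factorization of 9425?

3

9425 = 5^2 · 377
377 = 13 · 29
9425 = 5^2 · 13 · 29, which has 3 distinct prime factors.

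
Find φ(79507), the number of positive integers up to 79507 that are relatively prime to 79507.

Factor: 79507 = 43^3.
φ(79507) = 43^2·(43−1) = 77658.

77658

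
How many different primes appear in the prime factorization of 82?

82 = 2 · 41
82 = 2 · 41, which has 2 distinct prime factors.

2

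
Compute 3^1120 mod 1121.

3^1 ≡ 3 (mod 1121)
3^2 ≡ 3^2 = 9 ≡ 9 (mod 1121)
3^4 ≡ 9^2 = 81 ≡ 81 (mod 1121)
3^8 ≡ 81^2 = 6561 ≡ 956 (mod 1121)
3^16 ≡ 956^2 = 913936 ≡ 321 (mod 1121)
3^32 ≡ 321^2 = 103041 ≡ 1030 (mod 1121)
3^64 ≡ 1030^2 = 1060900 ≡ 434 (mod 1121)
3^128 ≡ 434^2 = 188356 ≡ 28 (mod 1121)
3^256 ≡ 28^2 = 784 ≡ 784 (mod 1121)
3^512 ≡ 784^2 = 614656 ≡ 348 (mod 1121)
3^1024 ≡ 348^2 = 121104 ≡ 36 (mod 1121)
1120 = 1024 + 64 + 32 in binary powers of 2.
So 3^1120 ≡ 36 · 434 · 1030 ≡ 765 (mod 1121).
Since 765 ≠ 1, base 3 is a Fermat witness: 1121 is composite.

765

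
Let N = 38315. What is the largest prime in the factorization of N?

97

38315 = 5 · 7663
7663 = 79 · 97
97 is prime.
So 38315 = 5 · 79 · 97; the largest prime factor is 97.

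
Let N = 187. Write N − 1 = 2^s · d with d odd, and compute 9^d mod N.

187 − 1 = 186 = 2^1 · 93, so d = 93.
9^1 ≡ 9 (mod 187)
9^2 ≡ 9^2 = 81 ≡ 81 (mod 187)
9^4 ≡ 81^2 = 6561 ≡ 16 (mod 187)
9^8 ≡ 16^2 = 256 ≡ 69 (mod 187)
9^16 ≡ 69^2 = 4761 ≡ 86 (mod 187)
9^32 ≡ 86^2 = 7396 ≡ 103 (mod 187)
9^64 ≡ 103^2 = 10609 ≡ 137 (mod 187)
93 = 64 + 16 + 8 + 4 + 1 in binary powers of 2.
So 9^93 ≡ 137 · 86 · 69 · 16 · 9 ≡ 25 (mod 187).
Squaring chain: 25; never reaches −1, so base 9 is a Miller–Rabin witness that 187 is composite.

25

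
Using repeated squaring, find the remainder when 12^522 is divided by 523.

1

12^1 ≡ 12 (mod 523)
12^2 ≡ 12^2 = 144 ≡ 144 (mod 523)
12^4 ≡ 144^2 = 20736 ≡ 339 (mod 523)
12^8 ≡ 339^2 = 114921 ≡ 384 (mod 523)
12^16 ≡ 384^2 = 147456 ≡ 493 (mod 523)
12^32 ≡ 493^2 = 243049 ≡ 377 (mod 523)
12^64 ≡ 377^2 = 142129 ≡ 396 (mod 523)
12^128 ≡ 396^2 = 156816 ≡ 439 (mod 523)
12^256 ≡ 439^2 = 192721 ≡ 257 (mod 523)
12^512 ≡ 257^2 = 66049 ≡ 151 (mod 523)
522 = 512 + 8 + 2 in binary powers of 2.
So 12^522 ≡ 151 · 384 · 144 ≡ 1 (mod 523).
Since the result is 1, base 12 gives no evidence that 523 is composite.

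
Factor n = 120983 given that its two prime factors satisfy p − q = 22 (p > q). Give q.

Since p = q + 22, we have 120983 = q(q + 22), so q² + 22q − 120983 = 0.
Discriminant: 22² + 4·120983 = 484 + 483932 = 484416; √484416 = 696.
q = (−22 + 696)/2 = 337, and p = q + 22 = 359.
Check: 337 · 359 = 120983.

337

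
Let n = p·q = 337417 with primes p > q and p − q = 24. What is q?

Since p = q + 24, we have 337417 = q(q + 24), so q² + 24q − 337417 = 0.
Discriminant: 24² + 4·337417 = 576 + 1349668 = 1350244; √1350244 = 1162.
q = (−24 + 1162)/2 = 569, and p = q + 24 = 593.
Check: 569 · 593 = 337417.

569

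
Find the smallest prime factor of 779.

779 is odd.
Digit sum 23, not divisible by 3.
Ends in 9: not divisible by 5.
7: 779 = 7·111 + 2
11: 779 = 11·70 + 9
13: 779 = 13·59 + 12
17: 779 = 17·45 + 14
19: 779 = 19·41

19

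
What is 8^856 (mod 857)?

1

8^1 ≡ 8 (mod 857)
8^2 ≡ 8^2 = 64 ≡ 64 (mod 857)
8^4 ≡ 64^2 = 4096 ≡ 668 (mod 857)
8^8 ≡ 668^2 = 446224 ≡ 584 (mod 857)
8^16 ≡ 584^2 = 341056 ≡ 827 (mod 857)
8^32 ≡ 827^2 = 683929 ≡ 43 (mod 857)
8^64 ≡ 43^2 = 1849 ≡ 135 (mod 857)
8^128 ≡ 135^2 = 18225 ≡ 228 (mod 857)
8^256 ≡ 228^2 = 51984 ≡ 564 (mod 857)
8^512 ≡ 564^2 = 318096 ≡ 149 (mod 857)
856 = 512 + 256 + 64 + 16 + 8 in binary powers of 2.
So 8^856 ≡ 149 · 564 · 135 · 827 · 584 ≡ 1 (mod 857).
Since the result is 1, base 8 gives no evidence that 857 is composite.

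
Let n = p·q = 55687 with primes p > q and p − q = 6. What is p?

Since p = q + 6, we have 55687 = q(q + 6), so q² + 6q − 55687 = 0.
Discriminant: 6² + 4·55687 = 36 + 222748 = 222784; √222784 = 472.
q = (−6 + 472)/2 = 233, and p = q + 6 = 239.
Check: 233 · 239 = 55687.

239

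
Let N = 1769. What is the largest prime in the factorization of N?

61

1769 = 29 · 61
61 is prime.
So 1769 = 29 · 61; the largest prime factor is 61.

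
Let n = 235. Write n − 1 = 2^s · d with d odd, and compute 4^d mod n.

204

235 − 1 = 234 = 2^1 · 117, so d = 117.
4^1 ≡ 4 (mod 235)
4^2 ≡ 4^2 = 16 ≡ 16 (mod 235)
4^4 ≡ 16^2 = 256 ≡ 21 (mod 235)
4^8 ≡ 21^2 = 441 ≡ 206 (mod 235)
4^16 ≡ 206^2 = 42436 ≡ 136 (mod 235)
4^32 ≡ 136^2 = 18496 ≡ 166 (mod 235)
4^64 ≡ 166^2 = 27556 ≡ 61 (mod 235)
117 = 64 + 32 + 16 + 4 + 1 in binary powers of 2.
So 4^117 ≡ 61 · 166 · 136 · 21 · 4 ≡ 204 (mod 235).
Squaring chain: 204; never reaches −1, so base 4 is a Miller–Rabin witness that 235 is composite.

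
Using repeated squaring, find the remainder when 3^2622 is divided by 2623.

3^1 ≡ 3 (mod 2623)
3^2 ≡ 3^2 = 9 ≡ 9 (mod 2623)
3^4 ≡ 9^2 = 81 ≡ 81 (mod 2623)
3^8 ≡ 81^2 = 6561 ≡ 1315 (mod 2623)
3^16 ≡ 1315^2 = 1729225 ≡ 668 (mod 2623)
3^32 ≡ 668^2 = 446224 ≡ 314 (mod 2623)
3^64 ≡ 314^2 = 98596 ≡ 1545 (mod 2623)
3^128 ≡ 1545^2 = 2387025 ≡ 95 (mod 2623)
3^256 ≡ 95^2 = 9025 ≡ 1156 (mod 2623)
3^512 ≡ 1156^2 = 1336336 ≡ 1229 (mod 2623)
3^1024 ≡ 1229^2 = 1510441 ≡ 2216 (mod 2623)
3^2048 ≡ 2216^2 = 4910656 ≡ 400 (mod 2623)
2622 = 2048 + 512 + 32 + 16 + 8 + 4 + 2 in binary powers of 2.
So 3^2622 ≡ 400 · 1229 · 314 · 668 · 1315 · 81 · 9 ≡ 680 (mod 2623).
Since 680 ≠ 1, base 3 is a Fermat witness: 2623 is composite.

680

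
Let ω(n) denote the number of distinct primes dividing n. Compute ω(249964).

249964 = 2^2 · 62491
62491 = 11 · 5681
5681 = 13 · 437
437 = 19 · 23
249964 = 2^2 · 11 · 13 · 19 · 23, which has 5 distinct prime factors.

5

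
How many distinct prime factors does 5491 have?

5491 = 17^2 · 19
5491 = 17^2 · 19, which has 2 distinct prime factors.

2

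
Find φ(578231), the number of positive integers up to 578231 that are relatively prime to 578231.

Factor: 578231 = 29 · 127 · 157.
φ(578231) = (29−1) · (127−1) · (157−1) = 28 · 126 · 156 = 550368.

550368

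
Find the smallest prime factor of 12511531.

12511531 is odd.
Digit sum 19, not divisible by 3.
Ends in 1: not divisible by 5.
7: 12511531 = 7·1787361 + 4
11: 12511531 = 11·1137411 + 10
13: 12511531 = 13·962425 + 6
17: 12511531 = 17·735972 + 7
19: 12511531 = 19·658501 + 12
23: 12511531 = 23·543979 + 14
29: 12511531 = 29·431432 + 3
31: 12511531 = 31·403597 + 24
37: 12511531 = 37·338149 + 18
41: 12511531 = 41·305159 + 12
43: 12511531 = 43·290965 + 36
47: 12511531 = 47·266202 + 37
53: 12511531 = 53·236066 + 33
59: 12511531 = 59·212059 + 50
61: 12511531 = 61·205107 + 4
67: 12511531 = 67·186739 + 18
71: 12511531 = 71·176218 + 53
73: 12511531 = 73·171390 + 61
79: 12511531 = 79·158373 + 64
83: 12511531 = 83·150741 + 28
89: 12511531 = 89·140579

89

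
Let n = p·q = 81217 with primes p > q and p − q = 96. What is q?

Since p = q + 96, we have 81217 = q(q + 96), so q² + 96q − 81217 = 0.
Discriminant: 96² + 4·81217 = 9216 + 324868 = 334084; √334084 = 578.
q = (−96 + 578)/2 = 241, and p = q + 96 = 337.
Check: 241 · 337 = 81217.

241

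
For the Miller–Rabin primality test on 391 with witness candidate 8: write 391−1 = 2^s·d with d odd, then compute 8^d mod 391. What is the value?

391 − 1 = 390 = 2^1 · 195, so d = 195.
8^1 ≡ 8 (mod 391)
8^2 ≡ 8^2 = 64 ≡ 64 (mod 391)
8^4 ≡ 64^2 = 4096 ≡ 186 (mod 391)
8^8 ≡ 186^2 = 34596 ≡ 188 (mod 391)
8^16 ≡ 188^2 = 35344 ≡ 154 (mod 391)
8^32 ≡ 154^2 = 23716 ≡ 256 (mod 391)
8^64 ≡ 256^2 = 65536 ≡ 239 (mod 391)
8^128 ≡ 239^2 = 57121 ≡ 35 (mod 391)
195 = 128 + 64 + 2 + 1 in binary powers of 2.
So 8^195 ≡ 35 · 239 · 64 · 8 ≡ 257 (mod 391).
Squaring chain: 257; never reaches −1, so base 8 is a Miller–Rabin witness that 391 is composite.

257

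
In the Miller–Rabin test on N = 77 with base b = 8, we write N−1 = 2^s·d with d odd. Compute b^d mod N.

29

77 − 1 = 76 = 2^2 · 19, so d = 19.
8^1 ≡ 8 (mod 77)
8^2 ≡ 8^2 = 64 ≡ 64 (mod 77)
8^4 ≡ 64^2 = 4096 ≡ 15 (mod 77)
8^8 ≡ 15^2 = 225 ≡ 71 (mod 77)
8^16 ≡ 71^2 = 5041 ≡ 36 (mod 77)
19 = 16 + 2 + 1 in binary powers of 2.
So 8^19 ≡ 36 · 64 · 8 ≡ 29 (mod 77).
Squaring chain: 29 → 71; never reaches −1, so base 8 is a Miller–Rabin witness that 77 is composite.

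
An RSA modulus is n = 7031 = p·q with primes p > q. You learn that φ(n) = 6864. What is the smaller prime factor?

φ(n) = (p−1)(q−1) = n − (p+q) + 1, so p + q = 7031 − 6864 + 1 = 168.
p and q are the roots of t² − 168t + 7031 = 0.
Discriminant: 168² − 4·7031 = 28224 − 28124 = 100; √100 = 10.
q = (168 − 10)/2 = 79, p = (168 + 10)/2 = 89.
Check: 79 · 89 = 7031.

79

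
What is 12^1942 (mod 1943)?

12^1 ≡ 12 (mod 1943)
12^2 ≡ 12^2 = 144 ≡ 144 (mod 1943)
12^4 ≡ 144^2 = 20736 ≡ 1306 (mod 1943)
12^8 ≡ 1306^2 = 1705636 ≡ 1625 (mod 1943)
12^16 ≡ 1625^2 = 2640625 ≡ 88 (mod 1943)
12^32 ≡ 88^2 = 7744 ≡ 1915 (mod 1943)
12^64 ≡ 1915^2 = 3667225 ≡ 784 (mod 1943)
12^128 ≡ 784^2 = 614656 ≡ 668 (mod 1943)
12^256 ≡ 668^2 = 446224 ≡ 1277 (mod 1943)
12^512 ≡ 1277^2 = 1630729 ≡ 552 (mod 1943)
12^1024 ≡ 552^2 = 304704 ≡ 1596 (mod 1943)
1942 = 1024 + 512 + 256 + 128 + 16 + 4 + 2 in binary powers of 2.
So 12^1942 ≡ 1596 · 552 · 1277 · 668 · 88 · 1306 · 144 ≡ 927 (mod 1943).
Since 927 ≠ 1, base 12 is a Fermat witness: 1943 is composite.

927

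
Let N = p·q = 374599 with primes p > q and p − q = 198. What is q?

Since p = q + 198, we have 374599 = q(q + 198), so q² + 198q − 374599 = 0.
Discriminant: 198² + 4·374599 = 39204 + 1498396 = 1537600; √1537600 = 1240.
q = (−198 + 1240)/2 = 521, and p = q + 198 = 719.
Check: 521 · 719 = 374599.

521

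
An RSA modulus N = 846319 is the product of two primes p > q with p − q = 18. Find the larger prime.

Since p = q + 18, we have 846319 = q(q + 18), so q² + 18q − 846319 = 0.
Discriminant: 18² + 4·846319 = 324 + 3385276 = 3385600; √3385600 = 1840.
q = (−18 + 1840)/2 = 911, and p = q + 18 = 929.
Check: 911 · 929 = 846319.

929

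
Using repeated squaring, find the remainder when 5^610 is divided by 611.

441

5^1 ≡ 5 (mod 611)
5^2 ≡ 5^2 = 25 ≡ 25 (mod 611)
5^4 ≡ 25^2 = 625 ≡ 14 (mod 611)
5^8 ≡ 14^2 = 196 ≡ 196 (mod 611)
5^16 ≡ 196^2 = 38416 ≡ 534 (mod 611)
5^32 ≡ 534^2 = 285156 ≡ 430 (mod 611)
5^64 ≡ 430^2 = 184900 ≡ 378 (mod 611)
5^128 ≡ 378^2 = 142884 ≡ 521 (mod 611)
5^256 ≡ 521^2 = 271441 ≡ 157 (mod 611)
5^512 ≡ 157^2 = 24649 ≡ 209 (mod 611)
610 = 512 + 64 + 32 + 2 in binary powers of 2.
So 5^610 ≡ 209 · 378 · 430 · 25 ≡ 441 (mod 611).
Since 441 ≠ 1, base 5 is a Fermat witness: 611 is composite.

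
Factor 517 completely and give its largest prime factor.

47

517 = 11 · 47
47 is prime.
So 517 = 11 · 47; the largest prime factor is 47.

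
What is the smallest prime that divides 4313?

19

4313 is odd.
Digit sum 11, not divisible by 3.
Ends in 3: not divisible by 5.
7: 4313 = 7·616 + 1
11: 4313 = 11·392 + 1
13: 4313 = 13·331 + 10
17: 4313 = 17·253 + 12
19: 4313 = 19·227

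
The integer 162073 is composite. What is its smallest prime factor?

162073 is odd.
Digit sum 19, not divisible by 3.
Ends in 3: not divisible by 5.
7: 162073 = 7·23153 + 2
11: 162073 = 11·14733 + 10
13: 162073 = 13·12467 + 2
17: 162073 = 17·9533 + 12
19: 162073 = 19·8530 + 3
23: 162073 = 23·7046 + 15
29: 162073 = 29·5588 + 21
31: 162073 = 31·5228 + 5
37: 162073 = 37·4380 + 13
41: 162073 = 41·3953

41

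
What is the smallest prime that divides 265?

5

265 is odd.
Digit sum 13, not divisible by 3.
Ends in 5: divisible by 5.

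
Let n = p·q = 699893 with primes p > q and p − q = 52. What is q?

811

Since p = q + 52, we have 699893 = q(q + 52), so q² + 52q − 699893 = 0.
Discriminant: 52² + 4·699893 = 2704 + 2799572 = 2802276; √2802276 = 1674.
q = (−52 + 1674)/2 = 811, and p = q + 52 = 863.
Check: 811 · 863 = 699893.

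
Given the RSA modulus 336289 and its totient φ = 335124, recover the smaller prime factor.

φ(n) = (p−1)(q−1) = n − (p+q) + 1, so p + q = 336289 − 335124 + 1 = 1166.
p and q are the roots of t² − 1166t + 336289 = 0.
Discriminant: 1166² − 4·336289 = 1359556 − 1345156 = 14400; √14400 = 120.
q = (1166 − 120)/2 = 523, p = (1166 + 120)/2 = 643.
Check: 523 · 643 = 336289.

523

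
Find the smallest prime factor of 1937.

1937 is odd.
Digit sum 20, not divisible by 3.
Ends in 7: not divisible by 5.
7: 1937 = 7·276 + 5
11: 1937 = 11·176 + 1
13: 1937 = 13·149

13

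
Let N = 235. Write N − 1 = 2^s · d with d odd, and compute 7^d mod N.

235 − 1 = 234 = 2^1 · 117, so d = 117.
7^1 ≡ 7 (mod 235)
7^2 ≡ 7^2 = 49 ≡ 49 (mod 235)
7^4 ≡ 49^2 = 2401 ≡ 51 (mod 235)
7^8 ≡ 51^2 = 2601 ≡ 16 (mod 235)
7^16 ≡ 16^2 = 256 ≡ 21 (mod 235)
7^32 ≡ 21^2 = 441 ≡ 206 (mod 235)
7^64 ≡ 206^2 = 42436 ≡ 136 (mod 235)
117 = 64 + 32 + 16 + 4 + 1 in binary powers of 2.
So 7^117 ≡ 136 · 206 · 21 · 51 · 7 ≡ 2 (mod 235).
Squaring chain: 2; never reaches −1, so base 7 is a Miller–Rabin witness that 235 is composite.

2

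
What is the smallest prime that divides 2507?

23

2507 is odd.
Digit sum 14, not divisible by 3.
Ends in 7: not divisible by 5.
7: 2507 = 7·358 + 1
11: 2507 = 11·227 + 10
13: 2507 = 13·192 + 11
17: 2507 = 17·147 + 8
19: 2507 = 19·131 + 18
23: 2507 = 23·109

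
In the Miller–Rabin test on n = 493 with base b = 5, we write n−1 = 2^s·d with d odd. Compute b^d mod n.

419

493 − 1 = 492 = 2^2 · 123, so d = 123.
5^1 ≡ 5 (mod 493)
5^2 ≡ 5^2 = 25 ≡ 25 (mod 493)
5^4 ≡ 25^2 = 625 ≡ 132 (mod 493)
5^8 ≡ 132^2 = 17424 ≡ 169 (mod 493)
5^16 ≡ 169^2 = 28561 ≡ 460 (mod 493)
5^32 ≡ 460^2 = 211600 ≡ 103 (mod 493)
5^64 ≡ 103^2 = 10609 ≡ 256 (mod 493)
123 = 64 + 32 + 16 + 8 + 2 + 1 in binary powers of 2.
So 5^123 ≡ 256 · 103 · 460 · 169 · 25 · 5 ≡ 419 (mod 493).
Squaring chain: 419 → 53; never reaches −1, so base 5 is a Miller–Rabin witness that 493 is composite.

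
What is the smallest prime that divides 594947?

19

594947 is odd.
Digit sum 38, not divisible by 3.
Ends in 7: not divisible by 5.
7: 594947 = 7·84992 + 3
11: 594947 = 11·54086 + 1
13: 594947 = 13·45765 + 2
17: 594947 = 17·34996 + 15
19: 594947 = 19·31313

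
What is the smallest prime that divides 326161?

326161 is odd.
Digit sum 19, not divisible by 3.
Ends in 1: not divisible by 5.
7: 326161 = 7·46594 + 3
11: 326161 = 11·29651

11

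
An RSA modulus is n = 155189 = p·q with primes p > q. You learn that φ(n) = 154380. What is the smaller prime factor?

311

φ(n) = (p−1)(q−1) = n − (p+q) + 1, so p + q = 155189 − 154380 + 1 = 810.
p and q are the roots of t² − 810t + 155189 = 0.
Discriminant: 810² − 4·155189 = 656100 − 620756 = 35344; √35344 = 188.
q = (810 − 188)/2 = 311, p = (810 + 188)/2 = 499.
Check: 311 · 499 = 155189.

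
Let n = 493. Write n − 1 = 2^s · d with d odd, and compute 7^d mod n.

371

493 − 1 = 492 = 2^2 · 123, so d = 123.
7^1 ≡ 7 (mod 493)
7^2 ≡ 7^2 = 49 ≡ 49 (mod 493)
7^4 ≡ 49^2 = 2401 ≡ 429 (mod 493)
7^8 ≡ 429^2 = 184041 ≡ 152 (mod 493)
7^16 ≡ 152^2 = 23104 ≡ 426 (mod 493)
7^32 ≡ 426^2 = 181476 ≡ 52 (mod 493)
7^64 ≡ 52^2 = 2704 ≡ 239 (mod 493)
123 = 64 + 32 + 16 + 8 + 2 + 1 in binary powers of 2.
So 7^123 ≡ 239 · 52 · 426 · 152 · 49 · 7 ≡ 371 (mod 493).
Squaring chain: 371 → 94; never reaches −1, so base 7 is a Miller–Rabin witness that 493 is composite.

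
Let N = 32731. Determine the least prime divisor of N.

71

32731 is odd.
Digit sum 16, not divisible by 3.
Ends in 1: not divisible by 5.
7: 32731 = 7·4675 + 6
11: 32731 = 11·2975 + 6
13: 32731 = 13·2517 + 10
17: 32731 = 17·1925 + 6
19: 32731 = 19·1722 + 13
23: 32731 = 23·1423 + 2
29: 32731 = 29·1128 + 19
31: 32731 = 31·1055 + 26
37: 32731 = 37·884 + 23
41: 32731 = 41·798 + 13
43: 32731 = 43·761 + 8
47: 32731 = 47·696 + 19
53: 32731 = 53·617 + 30
59: 32731 = 59·554 + 45
61: 32731 = 61·536 + 35
67: 32731 = 67·488 + 35
71: 32731 = 71·461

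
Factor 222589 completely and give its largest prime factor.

222589 = 41 · 5429
5429 = 61 · 89
89 is prime.
So 222589 = 41 · 61 · 89; the largest prime factor is 89.

89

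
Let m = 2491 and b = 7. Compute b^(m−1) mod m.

713

7^1 ≡ 7 (mod 2491)
7^2 ≡ 7^2 = 49 ≡ 49 (mod 2491)
7^4 ≡ 49^2 = 2401 ≡ 2401 (mod 2491)
7^8 ≡ 2401^2 = 5764801 ≡ 627 (mod 2491)
7^16 ≡ 627^2 = 393129 ≡ 2042 (mod 2491)
7^32 ≡ 2042^2 = 4169764 ≡ 2321 (mod 2491)
7^64 ≡ 2321^2 = 5387041 ≡ 1499 (mod 2491)
7^128 ≡ 1499^2 = 2247001 ≡ 119 (mod 2491)
7^256 ≡ 119^2 = 14161 ≡ 1706 (mod 2491)
7^512 ≡ 1706^2 = 2910436 ≡ 948 (mod 2491)
7^1024 ≡ 948^2 = 898704 ≡ 1944 (mod 2491)
7^2048 ≡ 1944^2 = 3779136 ≡ 289 (mod 2491)
2490 = 2048 + 256 + 128 + 32 + 16 + 8 + 2 in binary powers of 2.
So 7^2490 ≡ 289 · 1706 · 119 · 2321 · 2042 · 627 · 49 ≡ 713 (mod 2491).
Since 713 ≠ 1, base 7 is a Fermat witness: 2491 is composite.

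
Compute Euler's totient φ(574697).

Factor: 574697 = 41 · 107 · 131.
φ(574697) = (41−1) · (107−1) · (131−1) = 40 · 106 · 130 = 551200.

551200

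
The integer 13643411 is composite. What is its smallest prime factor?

13643411 is odd.
Digit sum 23, not divisible by 3.
Ends in 1: not divisible by 5.
7: 13643411 = 7·1949058 + 5
11: 13643411 = 11·1240310 + 1
13: 13643411 = 13·1049493 + 2
17: 13643411 = 17·802553 + 10
19: 13643411 = 19·718074 + 5
23: 13643411 = 23·593191 + 18
29: 13643411 = 29·470462 + 13
31: 13643411 = 31·440110 + 1
37: 13643411 = 37·368740 + 31
41: 13643411 = 41·332766 + 5
43: 13643411 = 43·317288 + 27
47: 13643411 = 47·290285 + 16
53: 13643411 = 53·257422 + 45
59: 13643411 = 59·231244 + 15
61: 13643411 = 61·223662 + 29
67: 13643411 = 67·203633

67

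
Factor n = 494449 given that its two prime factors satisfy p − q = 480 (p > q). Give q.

503

Since p = q + 480, we have 494449 = q(q + 480), so q² + 480q − 494449 = 0.
Discriminant: 480² + 4·494449 = 230400 + 1977796 = 2208196; √2208196 = 1486.
q = (−480 + 1486)/2 = 503, and p = q + 480 = 983.
Check: 503 · 983 = 494449.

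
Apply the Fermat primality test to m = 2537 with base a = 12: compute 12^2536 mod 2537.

196

12^1 ≡ 12 (mod 2537)
12^2 ≡ 12^2 = 144 ≡ 144 (mod 2537)
12^4 ≡ 144^2 = 20736 ≡ 440 (mod 2537)
12^8 ≡ 440^2 = 193600 ≡ 788 (mod 2537)
12^16 ≡ 788^2 = 620944 ≡ 1916 (mod 2537)
12^32 ≡ 1916^2 = 3671056 ≡ 17 (mod 2537)
12^64 ≡ 17^2 = 289 ≡ 289 (mod 2537)
12^128 ≡ 289^2 = 83521 ≡ 2337 (mod 2537)
12^256 ≡ 2337^2 = 5461569 ≡ 1945 (mod 2537)
12^512 ≡ 1945^2 = 3783025 ≡ 358 (mod 2537)
12^1024 ≡ 358^2 = 128164 ≡ 1314 (mod 2537)
12^2048 ≡ 1314^2 = 1726596 ≡ 1436 (mod 2537)
2536 = 2048 + 256 + 128 + 64 + 32 + 8 in binary powers of 2.
So 12^2536 ≡ 1436 · 1945 · 2337 · 289 · 17 · 788 ≡ 196 (mod 2537).
Since 196 ≠ 1, base 12 is a Fermat witness: 2537 is composite.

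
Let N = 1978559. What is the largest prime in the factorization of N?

89

1978559 = 11 · 179869
179869 = 43 · 4183
4183 = 47 · 89
89 is prime.
So 1978559 = 11 · 43 · 47 · 89; the largest prime factor is 89.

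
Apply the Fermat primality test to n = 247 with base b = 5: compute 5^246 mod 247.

220

5^1 ≡ 5 (mod 247)
5^2 ≡ 5^2 = 25 ≡ 25 (mod 247)
5^4 ≡ 25^2 = 625 ≡ 131 (mod 247)
5^8 ≡ 131^2 = 17161 ≡ 118 (mod 247)
5^16 ≡ 118^2 = 13924 ≡ 92 (mod 247)
5^32 ≡ 92^2 = 8464 ≡ 66 (mod 247)
5^64 ≡ 66^2 = 4356 ≡ 157 (mod 247)
5^128 ≡ 157^2 = 24649 ≡ 196 (mod 247)
246 = 128 + 64 + 32 + 16 + 4 + 2 in binary powers of 2.
So 5^246 ≡ 196 · 157 · 66 · 92 · 131 · 25 ≡ 220 (mod 247).
Since 220 ≠ 1, base 5 is a Fermat witness: 247 is composite.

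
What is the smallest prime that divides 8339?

8339 is odd.
Digit sum 23, not divisible by 3.
Ends in 9: not divisible by 5.
7: 8339 = 7·1191 + 2
11: 8339 = 11·758 + 1
13: 8339 = 13·641 + 6
17: 8339 = 17·490 + 9
19: 8339 = 19·438 + 17
23: 8339 = 23·362 + 13
29: 8339 = 29·287 + 16
31: 8339 = 31·269

31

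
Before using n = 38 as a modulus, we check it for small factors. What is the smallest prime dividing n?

38 is even: 2 divides it.

2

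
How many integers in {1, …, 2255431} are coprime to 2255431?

Factor: 2255431 = 101 · 137 · 163.
φ(2255431) = (101−1) · (137−1) · (163−1) = 100 · 136 · 162 = 2203200.

2203200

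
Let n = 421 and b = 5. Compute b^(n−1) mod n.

5^1 ≡ 5 (mod 421)
5^2 ≡ 5^2 = 25 ≡ 25 (mod 421)
5^4 ≡ 25^2 = 625 ≡ 204 (mod 421)
5^8 ≡ 204^2 = 41616 ≡ 358 (mod 421)
5^16 ≡ 358^2 = 128164 ≡ 180 (mod 421)
5^32 ≡ 180^2 = 32400 ≡ 404 (mod 421)
5^64 ≡ 404^2 = 163216 ≡ 289 (mod 421)
5^128 ≡ 289^2 = 83521 ≡ 163 (mod 421)
5^256 ≡ 163^2 = 26569 ≡ 46 (mod 421)
420 = 256 + 128 + 32 + 4 in binary powers of 2.
So 5^420 ≡ 46 · 163 · 404 · 204 ≡ 1 (mod 421).
Since the result is 1, base 5 gives no evidence that 421 is composite.

1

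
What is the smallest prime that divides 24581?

47

24581 is odd.
Digit sum 20, not divisible by 3.
Ends in 1: not divisible by 5.
7: 24581 = 7·3511 + 4
11: 24581 = 11·2234 + 7
13: 24581 = 13·1890 + 11
17: 24581 = 17·1445 + 16
19: 24581 = 19·1293 + 14
23: 24581 = 23·1068 + 17
29: 24581 = 29·847 + 18
31: 24581 = 31·792 + 29
37: 24581 = 37·664 + 13
41: 24581 = 41·599 + 22
43: 24581 = 43·571 + 28
47: 24581 = 47·523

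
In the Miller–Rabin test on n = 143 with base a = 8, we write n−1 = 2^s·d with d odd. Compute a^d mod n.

96

143 − 1 = 142 = 2^1 · 71, so d = 71.
8^1 ≡ 8 (mod 143)
8^2 ≡ 8^2 = 64 ≡ 64 (mod 143)
8^4 ≡ 64^2 = 4096 ≡ 92 (mod 143)
8^8 ≡ 92^2 = 8464 ≡ 27 (mod 143)
8^16 ≡ 27^2 = 729 ≡ 14 (mod 143)
8^32 ≡ 14^2 = 196 ≡ 53 (mod 143)
8^64 ≡ 53^2 = 2809 ≡ 92 (mod 143)
71 = 64 + 4 + 2 + 1 in binary powers of 2.
So 8^71 ≡ 92 · 92 · 64 · 8 ≡ 96 (mod 143).
Squaring chain: 96; never reaches −1, so base 8 is a Miller–Rabin witness that 143 is composite.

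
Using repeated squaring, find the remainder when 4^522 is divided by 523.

4^1 ≡ 4 (mod 523)
4^2 ≡ 4^2 = 16 ≡ 16 (mod 523)
4^4 ≡ 16^2 = 256 ≡ 256 (mod 523)
4^8 ≡ 256^2 = 65536 ≡ 161 (mod 523)
4^16 ≡ 161^2 = 25921 ≡ 294 (mod 523)
4^32 ≡ 294^2 = 86436 ≡ 141 (mod 523)
4^64 ≡ 141^2 = 19881 ≡ 7 (mod 523)
4^128 ≡ 7^2 = 49 ≡ 49 (mod 523)
4^256 ≡ 49^2 = 2401 ≡ 309 (mod 523)
4^512 ≡ 309^2 = 95481 ≡ 295 (mod 523)
522 = 512 + 8 + 2 in binary powers of 2.
So 4^522 ≡ 295 · 161 · 16 ≡ 1 (mod 523).
Since the result is 1, base 4 gives no evidence that 523 is composite.

1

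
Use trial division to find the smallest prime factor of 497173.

497173 is odd.
Digit sum 31, not divisible by 3.
Ends in 3: not divisible by 5.
7: 497173 = 7·71024 + 5
11: 497173 = 11·45197 + 6
13: 497173 = 13·38244 + 1
17: 497173 = 17·29245 + 8
19: 497173 = 19·26167

19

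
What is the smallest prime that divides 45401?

83

45401 is odd.
Digit sum 14, not divisible by 3.
Ends in 1: not divisible by 5.
7: 45401 = 7·6485 + 6
11: 45401 = 11·4127 + 4
13: 45401 = 13·3492 + 5
17: 45401 = 17·2670 + 11
19: 45401 = 19·2389 + 10
23: 45401 = 23·1973 + 22
29: 45401 = 29·1565 + 16
31: 45401 = 31·1464 + 17
37: 45401 = 37·1227 + 2
41: 45401 = 41·1107 + 14
43: 45401 = 43·1055 + 36
47: 45401 = 47·965 + 46
53: 45401 = 53·856 + 33
59: 45401 = 59·769 + 30
61: 45401 = 61·744 + 17
67: 45401 = 67·677 + 42
71: 45401 = 71·639 + 32
73: 45401 = 73·621 + 68
79: 45401 = 79·574 + 55
83: 45401 = 83·547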